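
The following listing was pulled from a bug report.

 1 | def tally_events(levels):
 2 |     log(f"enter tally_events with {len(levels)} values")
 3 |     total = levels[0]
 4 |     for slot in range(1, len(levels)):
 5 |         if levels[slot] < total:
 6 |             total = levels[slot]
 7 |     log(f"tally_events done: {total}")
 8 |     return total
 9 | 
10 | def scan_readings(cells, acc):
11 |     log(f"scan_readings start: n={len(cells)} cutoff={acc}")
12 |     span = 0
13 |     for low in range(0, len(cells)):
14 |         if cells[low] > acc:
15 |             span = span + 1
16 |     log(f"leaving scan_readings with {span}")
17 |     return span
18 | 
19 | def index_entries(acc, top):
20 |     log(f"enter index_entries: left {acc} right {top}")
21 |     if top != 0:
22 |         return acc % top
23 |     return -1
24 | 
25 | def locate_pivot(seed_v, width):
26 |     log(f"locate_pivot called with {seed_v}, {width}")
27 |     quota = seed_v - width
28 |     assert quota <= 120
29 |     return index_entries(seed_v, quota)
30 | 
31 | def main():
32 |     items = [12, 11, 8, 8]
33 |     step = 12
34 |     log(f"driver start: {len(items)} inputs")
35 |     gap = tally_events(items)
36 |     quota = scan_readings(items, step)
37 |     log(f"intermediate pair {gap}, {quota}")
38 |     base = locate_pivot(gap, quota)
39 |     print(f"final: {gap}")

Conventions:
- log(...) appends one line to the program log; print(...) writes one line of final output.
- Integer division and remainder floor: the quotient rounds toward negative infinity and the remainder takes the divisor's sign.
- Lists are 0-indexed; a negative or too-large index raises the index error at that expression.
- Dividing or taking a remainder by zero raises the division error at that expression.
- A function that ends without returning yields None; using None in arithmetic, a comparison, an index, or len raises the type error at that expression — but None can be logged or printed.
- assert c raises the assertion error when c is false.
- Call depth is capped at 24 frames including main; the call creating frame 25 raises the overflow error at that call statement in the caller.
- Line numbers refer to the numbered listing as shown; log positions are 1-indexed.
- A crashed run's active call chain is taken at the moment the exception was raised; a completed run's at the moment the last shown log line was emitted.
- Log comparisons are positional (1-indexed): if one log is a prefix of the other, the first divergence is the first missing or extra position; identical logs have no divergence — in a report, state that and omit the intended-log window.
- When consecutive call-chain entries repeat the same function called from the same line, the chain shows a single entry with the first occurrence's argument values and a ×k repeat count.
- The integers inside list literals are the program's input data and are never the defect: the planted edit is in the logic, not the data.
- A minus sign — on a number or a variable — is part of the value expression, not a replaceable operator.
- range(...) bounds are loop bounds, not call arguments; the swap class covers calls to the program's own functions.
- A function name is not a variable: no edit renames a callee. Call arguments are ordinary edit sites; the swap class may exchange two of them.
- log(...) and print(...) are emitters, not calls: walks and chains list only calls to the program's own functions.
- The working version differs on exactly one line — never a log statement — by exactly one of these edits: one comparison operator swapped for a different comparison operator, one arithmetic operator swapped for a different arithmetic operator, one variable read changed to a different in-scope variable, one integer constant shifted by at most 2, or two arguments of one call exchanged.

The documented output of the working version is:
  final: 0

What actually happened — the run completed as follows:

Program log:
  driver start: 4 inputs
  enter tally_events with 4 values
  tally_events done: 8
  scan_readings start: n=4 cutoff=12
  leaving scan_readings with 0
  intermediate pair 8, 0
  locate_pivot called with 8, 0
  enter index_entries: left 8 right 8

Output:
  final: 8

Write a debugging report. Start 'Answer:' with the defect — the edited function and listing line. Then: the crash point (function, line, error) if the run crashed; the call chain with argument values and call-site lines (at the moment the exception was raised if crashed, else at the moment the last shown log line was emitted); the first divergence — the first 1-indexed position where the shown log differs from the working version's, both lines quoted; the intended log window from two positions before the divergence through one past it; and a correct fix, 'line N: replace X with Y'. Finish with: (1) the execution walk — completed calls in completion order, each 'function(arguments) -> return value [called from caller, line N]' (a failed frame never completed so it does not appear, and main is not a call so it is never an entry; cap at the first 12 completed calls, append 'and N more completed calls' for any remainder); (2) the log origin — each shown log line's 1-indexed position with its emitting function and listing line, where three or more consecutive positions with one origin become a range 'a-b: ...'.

Answer: the defect is in main at line 39.
The tell: Nothing in the log betrays the bug — only the output does.
Call chain: main -> locate_pivot(8, 0) (called at line 38) -> index_entries(8, 8) (called at line 29).
First divergence: there is none — every log position agrees.
Execution walk:
  tally_events([12, 11, 8, 8]) -> 8  [called from main, line 35]
  scan_readings([12, 11, 8, 8], 12) -> 0  [called from main, line 36]
  index_entries(8, 8) -> 0  [called from locate_pivot, line 29]
  locate_pivot(8, 0) -> 0  [called from main, line 38]
Log origins:
  1: logged in main at line 34
  2: logged in tally_events at line 2
  3: logged in tally_events at line 7
  4: logged in scan_readings at line 11
  5: logged in scan_readings at line 16
  6: logged in main at line 37
  7: logged in locate_pivot at line 26
  8: logged in index_entries at line 20
A correct fix: line 39: replace `gap` with `base`.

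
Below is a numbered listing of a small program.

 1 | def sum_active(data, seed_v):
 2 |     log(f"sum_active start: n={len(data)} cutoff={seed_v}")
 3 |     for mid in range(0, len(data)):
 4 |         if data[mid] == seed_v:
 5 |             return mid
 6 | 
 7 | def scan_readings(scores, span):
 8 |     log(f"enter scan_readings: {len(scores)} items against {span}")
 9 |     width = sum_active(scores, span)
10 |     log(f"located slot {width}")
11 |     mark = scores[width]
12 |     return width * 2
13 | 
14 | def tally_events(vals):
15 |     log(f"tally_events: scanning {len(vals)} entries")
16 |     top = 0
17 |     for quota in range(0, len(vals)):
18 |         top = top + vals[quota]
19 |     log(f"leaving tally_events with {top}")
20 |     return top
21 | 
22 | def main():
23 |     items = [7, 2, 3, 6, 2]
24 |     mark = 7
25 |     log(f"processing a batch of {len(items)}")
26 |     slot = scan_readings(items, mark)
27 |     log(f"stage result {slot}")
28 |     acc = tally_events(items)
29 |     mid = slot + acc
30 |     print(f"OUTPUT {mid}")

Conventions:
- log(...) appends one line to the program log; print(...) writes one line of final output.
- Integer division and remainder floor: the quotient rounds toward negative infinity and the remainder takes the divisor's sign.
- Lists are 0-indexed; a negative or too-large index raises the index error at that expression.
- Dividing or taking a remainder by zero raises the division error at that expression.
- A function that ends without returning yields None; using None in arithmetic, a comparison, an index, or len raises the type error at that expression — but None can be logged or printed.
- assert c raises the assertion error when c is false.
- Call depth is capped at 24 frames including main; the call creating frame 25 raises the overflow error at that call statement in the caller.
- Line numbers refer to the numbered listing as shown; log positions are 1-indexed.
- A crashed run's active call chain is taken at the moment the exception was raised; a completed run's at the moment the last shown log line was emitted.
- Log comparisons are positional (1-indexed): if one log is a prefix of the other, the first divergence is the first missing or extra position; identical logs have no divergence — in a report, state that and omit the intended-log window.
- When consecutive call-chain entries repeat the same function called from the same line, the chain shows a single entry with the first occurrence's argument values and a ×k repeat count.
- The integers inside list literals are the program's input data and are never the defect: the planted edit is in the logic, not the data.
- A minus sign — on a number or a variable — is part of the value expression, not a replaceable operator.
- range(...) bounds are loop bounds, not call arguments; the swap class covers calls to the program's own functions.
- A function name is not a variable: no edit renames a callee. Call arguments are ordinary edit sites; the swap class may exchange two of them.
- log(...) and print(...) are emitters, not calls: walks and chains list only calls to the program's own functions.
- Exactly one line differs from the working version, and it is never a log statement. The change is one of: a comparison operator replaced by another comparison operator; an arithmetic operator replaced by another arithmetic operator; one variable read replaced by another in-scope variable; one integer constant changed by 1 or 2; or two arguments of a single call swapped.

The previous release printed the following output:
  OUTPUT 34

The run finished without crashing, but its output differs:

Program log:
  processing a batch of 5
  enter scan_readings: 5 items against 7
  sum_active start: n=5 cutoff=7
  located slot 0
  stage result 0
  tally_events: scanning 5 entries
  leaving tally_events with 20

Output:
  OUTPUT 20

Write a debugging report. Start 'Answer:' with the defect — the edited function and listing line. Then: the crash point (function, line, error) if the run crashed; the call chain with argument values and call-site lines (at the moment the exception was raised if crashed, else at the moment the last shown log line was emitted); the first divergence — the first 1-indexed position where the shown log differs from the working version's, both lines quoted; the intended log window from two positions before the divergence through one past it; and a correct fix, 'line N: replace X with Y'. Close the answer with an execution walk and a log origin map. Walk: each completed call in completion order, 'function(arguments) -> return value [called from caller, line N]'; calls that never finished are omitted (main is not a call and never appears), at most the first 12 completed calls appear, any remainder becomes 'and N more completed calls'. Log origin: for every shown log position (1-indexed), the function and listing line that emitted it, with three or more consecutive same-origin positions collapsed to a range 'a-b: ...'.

Answer: the defect is in scan_readings at line 12.
Core observation: The log first diverges at position 5: the faulty run prints 'stage result 0' where the working version prints 'stage result 14'.
Call chain: main -> tally_events([7, 2, 3, 6, 2]) (called at line 28).
First divergence: at position 5 the run shows 'stage result 0' where the working version logs 'stage result 14'.
Intended log window:
  3: sum_active start: n=5 cutoff=7
  4: located slot 0
  5: stage result 14
  6: tally_events: scanning 5 entries
Execution walk:
  sum_active([7, 2, 3, 6, 2], 7) -> 0  [called from scan_readings, line 9]
  scan_readings([7, 2, 3, 6, 2], 7) -> 0  [called from main, line 26]
  tally_events([7, 2, 3, 6, 2]) -> 20  [called from main, line 28]
Log line origins:
  1: from main, line 25
  2: from scan_readings, line 8
  3: from sum_active, line 2
  4: from scan_readings, line 10
  5: from main, line 27
  6: from tally_events, line 15
  7: from tally_events, line 19
A correct fix: line 12: replace `width` with `mark`.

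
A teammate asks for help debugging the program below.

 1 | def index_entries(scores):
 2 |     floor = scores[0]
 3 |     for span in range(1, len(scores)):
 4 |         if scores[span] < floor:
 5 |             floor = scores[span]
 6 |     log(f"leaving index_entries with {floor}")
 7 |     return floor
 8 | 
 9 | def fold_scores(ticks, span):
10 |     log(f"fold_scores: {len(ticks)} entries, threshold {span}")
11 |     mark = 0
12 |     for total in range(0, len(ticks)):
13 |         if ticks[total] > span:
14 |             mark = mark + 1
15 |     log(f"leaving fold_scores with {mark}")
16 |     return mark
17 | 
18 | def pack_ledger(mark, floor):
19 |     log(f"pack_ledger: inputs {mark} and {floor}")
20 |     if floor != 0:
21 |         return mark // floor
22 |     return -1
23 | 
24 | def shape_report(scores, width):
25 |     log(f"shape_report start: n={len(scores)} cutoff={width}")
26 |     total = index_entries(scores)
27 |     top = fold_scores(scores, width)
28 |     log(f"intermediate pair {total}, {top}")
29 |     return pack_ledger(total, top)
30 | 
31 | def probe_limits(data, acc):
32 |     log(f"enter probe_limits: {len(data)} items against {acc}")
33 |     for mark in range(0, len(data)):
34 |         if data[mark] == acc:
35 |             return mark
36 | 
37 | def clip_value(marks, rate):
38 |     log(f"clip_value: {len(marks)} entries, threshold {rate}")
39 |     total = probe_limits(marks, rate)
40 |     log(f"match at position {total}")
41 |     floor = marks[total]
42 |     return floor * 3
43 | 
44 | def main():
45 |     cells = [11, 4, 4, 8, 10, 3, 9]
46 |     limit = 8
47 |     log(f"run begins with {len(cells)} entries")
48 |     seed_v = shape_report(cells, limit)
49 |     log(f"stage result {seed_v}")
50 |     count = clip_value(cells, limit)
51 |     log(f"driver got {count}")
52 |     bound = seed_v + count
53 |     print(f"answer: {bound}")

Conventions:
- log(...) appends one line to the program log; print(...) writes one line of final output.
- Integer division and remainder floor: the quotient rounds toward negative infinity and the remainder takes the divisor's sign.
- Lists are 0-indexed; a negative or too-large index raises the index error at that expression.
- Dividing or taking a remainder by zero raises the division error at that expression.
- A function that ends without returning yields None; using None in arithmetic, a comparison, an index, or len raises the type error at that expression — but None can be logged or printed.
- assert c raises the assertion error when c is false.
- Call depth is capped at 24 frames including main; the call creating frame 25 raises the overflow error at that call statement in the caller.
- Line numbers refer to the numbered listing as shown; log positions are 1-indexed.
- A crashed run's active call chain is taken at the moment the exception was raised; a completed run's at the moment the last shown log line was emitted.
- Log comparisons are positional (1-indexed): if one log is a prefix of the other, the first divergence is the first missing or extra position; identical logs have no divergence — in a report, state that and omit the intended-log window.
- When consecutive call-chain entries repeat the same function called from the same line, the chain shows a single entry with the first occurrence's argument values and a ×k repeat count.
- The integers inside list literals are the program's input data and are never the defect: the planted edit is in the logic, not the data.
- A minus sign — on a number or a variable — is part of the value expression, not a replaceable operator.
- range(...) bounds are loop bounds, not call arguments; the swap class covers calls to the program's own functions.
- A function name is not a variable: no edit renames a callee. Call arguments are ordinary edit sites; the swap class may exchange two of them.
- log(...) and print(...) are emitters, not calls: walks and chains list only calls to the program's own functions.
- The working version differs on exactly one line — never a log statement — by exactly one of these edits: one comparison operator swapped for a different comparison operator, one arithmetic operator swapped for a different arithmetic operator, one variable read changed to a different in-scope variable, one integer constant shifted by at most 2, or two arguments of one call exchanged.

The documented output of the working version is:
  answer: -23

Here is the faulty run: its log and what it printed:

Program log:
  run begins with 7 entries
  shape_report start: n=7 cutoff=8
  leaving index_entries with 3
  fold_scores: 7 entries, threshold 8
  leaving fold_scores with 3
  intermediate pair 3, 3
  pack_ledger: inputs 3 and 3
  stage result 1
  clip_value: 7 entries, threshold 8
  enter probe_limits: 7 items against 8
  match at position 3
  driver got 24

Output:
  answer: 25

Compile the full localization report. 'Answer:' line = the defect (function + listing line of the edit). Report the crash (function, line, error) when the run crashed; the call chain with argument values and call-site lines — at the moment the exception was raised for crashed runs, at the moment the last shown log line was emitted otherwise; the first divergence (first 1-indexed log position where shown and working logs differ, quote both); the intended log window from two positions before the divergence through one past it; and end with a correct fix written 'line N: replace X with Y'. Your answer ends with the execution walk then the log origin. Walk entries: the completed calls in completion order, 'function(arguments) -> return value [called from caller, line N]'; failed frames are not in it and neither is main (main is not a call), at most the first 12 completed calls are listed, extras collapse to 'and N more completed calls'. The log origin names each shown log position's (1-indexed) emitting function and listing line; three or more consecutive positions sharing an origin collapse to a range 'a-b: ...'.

Answer: the defect is in main at line 52.
The tell: No log line changed; the fault shows up purely in the output.
Call chain: main.
First divergence: none — the logs agree in full.
Execution walk:
  index_entries([11, 4, 4, 8, 10, 3, 9]) -> 3  [called from shape_report, line 26]
  fold_scores([11, 4, 4, 8, 10, 3, 9], 8) -> 3  [called from shape_report, line 27]
  pack_ledger(3, 3) -> 1  [called from shape_report, line 29]
  shape_report([11, 4, 4, 8, 10, 3, 9], 8) -> 1  [called from main, line 48]
  probe_limits([11, 4, 4, 8, 10, 3, 9], 8) -> 3  [called from clip_value, line 39]
  clip_value([11, 4, 4, 8, 10, 3, 9], 8) -> 24  [called from main, line 50]
Log origins:
  1: logged in main at line 47
  2: logged in shape_report at line 25
  3: logged in index_entries at line 6
  4: logged in fold_scores at line 10
  5: logged in fold_scores at line 15
  6: logged in shape_report at line 28
  7: logged in pack_ledger at line 19
  8: logged in main at line 49
  9: logged in clip_value at line 38
  10: logged in probe_limits at line 32
  11: logged in clip_value at line 40
  12: logged in main at line 51
A correct fix: line 52: replace `+` with `-`.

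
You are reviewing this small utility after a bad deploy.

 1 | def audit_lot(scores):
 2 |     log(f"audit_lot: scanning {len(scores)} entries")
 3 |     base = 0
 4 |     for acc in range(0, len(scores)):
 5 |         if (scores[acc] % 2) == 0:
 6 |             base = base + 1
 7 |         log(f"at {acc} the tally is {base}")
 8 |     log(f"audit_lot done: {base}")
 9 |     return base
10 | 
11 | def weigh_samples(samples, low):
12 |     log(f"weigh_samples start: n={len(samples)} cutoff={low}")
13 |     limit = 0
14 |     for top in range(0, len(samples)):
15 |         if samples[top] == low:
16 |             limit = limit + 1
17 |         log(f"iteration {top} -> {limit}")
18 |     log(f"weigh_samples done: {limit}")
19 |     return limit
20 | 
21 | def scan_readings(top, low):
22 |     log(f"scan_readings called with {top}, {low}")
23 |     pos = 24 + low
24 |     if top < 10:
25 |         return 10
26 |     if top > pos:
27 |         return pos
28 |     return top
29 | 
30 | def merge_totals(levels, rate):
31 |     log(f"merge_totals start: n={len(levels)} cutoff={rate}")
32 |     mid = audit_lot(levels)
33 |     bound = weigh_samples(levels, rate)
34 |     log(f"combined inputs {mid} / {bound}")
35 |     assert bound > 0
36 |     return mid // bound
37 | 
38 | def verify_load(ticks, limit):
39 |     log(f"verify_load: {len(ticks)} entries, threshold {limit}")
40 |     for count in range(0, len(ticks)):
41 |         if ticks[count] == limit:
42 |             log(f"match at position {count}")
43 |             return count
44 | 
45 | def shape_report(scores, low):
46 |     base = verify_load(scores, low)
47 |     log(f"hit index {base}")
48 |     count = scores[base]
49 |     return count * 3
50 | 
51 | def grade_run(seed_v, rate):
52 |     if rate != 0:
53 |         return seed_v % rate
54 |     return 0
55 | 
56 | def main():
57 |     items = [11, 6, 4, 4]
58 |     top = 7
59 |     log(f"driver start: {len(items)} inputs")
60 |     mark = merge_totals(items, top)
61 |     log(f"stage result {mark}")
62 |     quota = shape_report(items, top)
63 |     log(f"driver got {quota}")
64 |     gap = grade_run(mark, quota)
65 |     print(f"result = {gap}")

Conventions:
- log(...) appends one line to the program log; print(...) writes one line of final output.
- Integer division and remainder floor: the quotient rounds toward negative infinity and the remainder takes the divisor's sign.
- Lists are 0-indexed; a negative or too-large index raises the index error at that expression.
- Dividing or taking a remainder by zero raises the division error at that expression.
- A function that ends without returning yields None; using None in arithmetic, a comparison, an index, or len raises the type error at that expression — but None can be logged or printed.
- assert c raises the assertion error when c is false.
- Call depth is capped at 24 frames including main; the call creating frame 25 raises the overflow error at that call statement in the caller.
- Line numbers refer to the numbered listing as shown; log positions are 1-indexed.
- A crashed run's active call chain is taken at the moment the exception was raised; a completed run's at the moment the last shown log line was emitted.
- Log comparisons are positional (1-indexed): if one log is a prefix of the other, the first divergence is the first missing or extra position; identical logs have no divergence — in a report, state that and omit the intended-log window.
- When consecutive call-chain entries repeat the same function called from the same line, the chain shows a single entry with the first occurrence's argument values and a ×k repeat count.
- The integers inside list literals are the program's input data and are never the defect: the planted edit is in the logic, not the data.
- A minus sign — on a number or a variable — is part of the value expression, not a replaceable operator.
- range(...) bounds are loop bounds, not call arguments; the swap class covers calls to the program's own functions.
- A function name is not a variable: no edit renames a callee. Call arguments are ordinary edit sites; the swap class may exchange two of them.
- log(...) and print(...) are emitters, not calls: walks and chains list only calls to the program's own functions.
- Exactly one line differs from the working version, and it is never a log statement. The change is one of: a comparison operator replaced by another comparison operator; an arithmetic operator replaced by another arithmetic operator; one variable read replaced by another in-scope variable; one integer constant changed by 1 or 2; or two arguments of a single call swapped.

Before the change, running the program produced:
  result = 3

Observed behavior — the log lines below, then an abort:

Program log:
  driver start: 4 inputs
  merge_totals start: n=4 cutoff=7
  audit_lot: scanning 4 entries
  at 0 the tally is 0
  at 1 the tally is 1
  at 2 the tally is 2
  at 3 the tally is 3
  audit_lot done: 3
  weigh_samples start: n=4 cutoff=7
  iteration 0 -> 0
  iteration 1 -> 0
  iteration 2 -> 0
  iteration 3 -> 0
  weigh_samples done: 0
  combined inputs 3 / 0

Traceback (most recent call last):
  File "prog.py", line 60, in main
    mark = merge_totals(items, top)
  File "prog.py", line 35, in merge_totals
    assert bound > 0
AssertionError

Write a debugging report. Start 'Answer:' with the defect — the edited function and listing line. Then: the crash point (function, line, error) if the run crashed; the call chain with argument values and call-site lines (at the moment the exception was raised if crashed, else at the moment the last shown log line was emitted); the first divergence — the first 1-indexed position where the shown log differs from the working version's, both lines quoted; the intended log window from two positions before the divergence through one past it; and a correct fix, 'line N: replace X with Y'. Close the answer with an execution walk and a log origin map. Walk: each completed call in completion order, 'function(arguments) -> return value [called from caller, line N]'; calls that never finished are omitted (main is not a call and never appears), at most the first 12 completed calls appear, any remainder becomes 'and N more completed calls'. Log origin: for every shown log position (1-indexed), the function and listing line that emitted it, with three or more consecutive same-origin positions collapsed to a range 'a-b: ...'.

Answer: the defect is in main at line 58.
Core observation: The log first diverges at position 2: the faulty run prints 'merge_totals start: n=4 cutoff=7' where the working version prints 'merge_totals start: n=4 cutoff=6'.
Crash: merge_totals, line 35, AssertionError.
Call chain: main -> merge_totals([11, 6, 4, 4], 7) (called at line 60).
First divergence: position 2; shown 'merge_totals start: n=4 cutoff=7' vs intended 'merge_totals start: n=4 cutoff=6'.
Intended log window:
  1: driver start: 4 inputs
  2: merge_totals start: n=4 cutoff=6
  3: audit_lot: scanning 4 entries
Execution walk:
  audit_lot([11, 6, 4, 4]) -> 3  [called from merge_totals, line 32]
  weigh_samples([11, 6, 4, 4], 7) -> 0  [called from merge_totals, line 33]
Log line origins:
  1: logged in main at line 59
  2: logged in merge_totals at line 31
  3: logged in audit_lot at line 2
  4-7: logged in audit_lot at line 7
  8: logged in audit_lot at line 8
  9: logged in weigh_samples at line 12
  10-13: logged in weigh_samples at line 17
  14: logged in weigh_samples at line 18
  15: logged in merge_totals at line 34
A correct fix: line 58: replace `7` with `6`.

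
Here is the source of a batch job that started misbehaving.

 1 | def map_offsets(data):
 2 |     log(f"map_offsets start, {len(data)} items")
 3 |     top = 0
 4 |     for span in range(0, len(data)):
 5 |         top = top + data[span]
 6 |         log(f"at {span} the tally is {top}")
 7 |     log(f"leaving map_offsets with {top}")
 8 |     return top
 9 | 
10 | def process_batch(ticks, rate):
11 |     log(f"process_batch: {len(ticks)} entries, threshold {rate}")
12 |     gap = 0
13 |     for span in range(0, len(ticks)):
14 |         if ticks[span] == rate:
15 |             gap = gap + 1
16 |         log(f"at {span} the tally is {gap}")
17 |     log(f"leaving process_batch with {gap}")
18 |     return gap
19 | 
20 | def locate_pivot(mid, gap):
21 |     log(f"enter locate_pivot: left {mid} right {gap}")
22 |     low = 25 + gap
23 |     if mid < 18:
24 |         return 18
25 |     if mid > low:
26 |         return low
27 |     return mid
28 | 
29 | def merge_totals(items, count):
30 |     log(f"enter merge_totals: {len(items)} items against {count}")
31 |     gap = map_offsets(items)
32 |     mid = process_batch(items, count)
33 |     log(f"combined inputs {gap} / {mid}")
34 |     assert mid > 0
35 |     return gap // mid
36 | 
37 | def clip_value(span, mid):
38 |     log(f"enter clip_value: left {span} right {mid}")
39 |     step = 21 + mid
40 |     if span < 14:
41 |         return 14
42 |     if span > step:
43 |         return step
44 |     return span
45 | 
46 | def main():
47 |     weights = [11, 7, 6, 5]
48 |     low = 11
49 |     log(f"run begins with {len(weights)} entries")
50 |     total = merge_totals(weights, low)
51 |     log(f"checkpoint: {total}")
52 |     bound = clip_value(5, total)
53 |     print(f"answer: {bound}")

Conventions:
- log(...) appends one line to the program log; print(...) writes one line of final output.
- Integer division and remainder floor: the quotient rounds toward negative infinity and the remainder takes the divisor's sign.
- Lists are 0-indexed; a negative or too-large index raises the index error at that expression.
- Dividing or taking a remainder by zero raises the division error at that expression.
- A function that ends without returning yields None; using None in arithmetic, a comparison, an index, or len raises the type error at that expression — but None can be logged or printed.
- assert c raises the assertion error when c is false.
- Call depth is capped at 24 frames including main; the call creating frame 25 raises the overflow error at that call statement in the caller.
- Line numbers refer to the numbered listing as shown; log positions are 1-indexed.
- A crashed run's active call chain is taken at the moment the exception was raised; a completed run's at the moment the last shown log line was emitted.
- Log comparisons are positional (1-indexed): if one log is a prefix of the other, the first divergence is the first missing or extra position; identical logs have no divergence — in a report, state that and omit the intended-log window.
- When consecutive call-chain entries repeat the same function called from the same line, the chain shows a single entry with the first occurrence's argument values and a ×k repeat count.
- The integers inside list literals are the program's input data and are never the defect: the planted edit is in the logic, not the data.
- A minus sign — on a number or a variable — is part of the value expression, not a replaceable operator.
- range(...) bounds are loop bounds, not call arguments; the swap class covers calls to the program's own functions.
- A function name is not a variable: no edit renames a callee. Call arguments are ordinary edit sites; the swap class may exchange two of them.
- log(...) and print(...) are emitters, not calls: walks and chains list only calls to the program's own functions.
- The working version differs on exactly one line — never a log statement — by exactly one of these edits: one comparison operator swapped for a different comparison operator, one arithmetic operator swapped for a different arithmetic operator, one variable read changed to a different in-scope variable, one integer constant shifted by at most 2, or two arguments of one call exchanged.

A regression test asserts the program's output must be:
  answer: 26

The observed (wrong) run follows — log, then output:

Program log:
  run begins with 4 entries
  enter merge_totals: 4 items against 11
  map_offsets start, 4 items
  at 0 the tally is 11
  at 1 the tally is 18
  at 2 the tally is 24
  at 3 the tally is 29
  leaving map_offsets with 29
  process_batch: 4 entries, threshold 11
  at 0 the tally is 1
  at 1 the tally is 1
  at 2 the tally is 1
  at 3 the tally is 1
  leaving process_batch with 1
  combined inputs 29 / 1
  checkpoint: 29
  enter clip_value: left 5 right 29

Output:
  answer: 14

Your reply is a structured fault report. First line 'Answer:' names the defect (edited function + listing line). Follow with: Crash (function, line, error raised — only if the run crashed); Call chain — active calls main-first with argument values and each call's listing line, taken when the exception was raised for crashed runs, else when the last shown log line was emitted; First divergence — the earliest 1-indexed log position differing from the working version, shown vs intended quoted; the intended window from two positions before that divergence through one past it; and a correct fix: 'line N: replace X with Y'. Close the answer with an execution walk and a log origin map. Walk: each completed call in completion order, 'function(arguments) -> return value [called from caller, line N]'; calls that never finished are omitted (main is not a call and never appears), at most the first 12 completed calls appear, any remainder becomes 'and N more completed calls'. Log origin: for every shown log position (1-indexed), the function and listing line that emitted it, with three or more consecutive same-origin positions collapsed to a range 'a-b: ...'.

Answer: the defect is in main at line 52.
Key fact: Everything matches until log position 17, which reads 'enter clip_value: left 5 right 29' in place of 'enter clip_value: left 29 right 5'.
Call chain: main -> clip_value(5, 29) (called at line 52).
First divergence: position 17 — shown 'enter clip_value: left 5 right 29', intended 'enter clip_value: left 29 right 5'.
Intended log window:
  15: combined inputs 29 / 1
  16: checkpoint: 29
  17: enter clip_value: left 29 right 5
Execution walk:
  map_offsets([11, 7, 6, 5]) -> 29  [called from merge_totals, line 31]
  process_batch([11, 7, 6, 5], 11) -> 1  [called from merge_totals, line 32]
  merge_totals([11, 7, 6, 5], 11) -> 29  [called from main, line 50]
  clip_value(5, 29) -> 14  [called from main, line 52]
Log line origins:
  1 — main, line 49
  2 — merge_totals, line 30
  3 — map_offsets, line 2
  4-7 — map_offsets, line 6
  8 — map_offsets, line 7
  9 — process_batch, line 11
  10-13 — process_batch, line 16
  14 — process_batch, line 17
  15 — merge_totals, line 33
  16 — main, line 51
  17 — clip_value, line 38
A correct fix: line 52: replace `clip_value(5, total)` with `clip_value(total, 5)`.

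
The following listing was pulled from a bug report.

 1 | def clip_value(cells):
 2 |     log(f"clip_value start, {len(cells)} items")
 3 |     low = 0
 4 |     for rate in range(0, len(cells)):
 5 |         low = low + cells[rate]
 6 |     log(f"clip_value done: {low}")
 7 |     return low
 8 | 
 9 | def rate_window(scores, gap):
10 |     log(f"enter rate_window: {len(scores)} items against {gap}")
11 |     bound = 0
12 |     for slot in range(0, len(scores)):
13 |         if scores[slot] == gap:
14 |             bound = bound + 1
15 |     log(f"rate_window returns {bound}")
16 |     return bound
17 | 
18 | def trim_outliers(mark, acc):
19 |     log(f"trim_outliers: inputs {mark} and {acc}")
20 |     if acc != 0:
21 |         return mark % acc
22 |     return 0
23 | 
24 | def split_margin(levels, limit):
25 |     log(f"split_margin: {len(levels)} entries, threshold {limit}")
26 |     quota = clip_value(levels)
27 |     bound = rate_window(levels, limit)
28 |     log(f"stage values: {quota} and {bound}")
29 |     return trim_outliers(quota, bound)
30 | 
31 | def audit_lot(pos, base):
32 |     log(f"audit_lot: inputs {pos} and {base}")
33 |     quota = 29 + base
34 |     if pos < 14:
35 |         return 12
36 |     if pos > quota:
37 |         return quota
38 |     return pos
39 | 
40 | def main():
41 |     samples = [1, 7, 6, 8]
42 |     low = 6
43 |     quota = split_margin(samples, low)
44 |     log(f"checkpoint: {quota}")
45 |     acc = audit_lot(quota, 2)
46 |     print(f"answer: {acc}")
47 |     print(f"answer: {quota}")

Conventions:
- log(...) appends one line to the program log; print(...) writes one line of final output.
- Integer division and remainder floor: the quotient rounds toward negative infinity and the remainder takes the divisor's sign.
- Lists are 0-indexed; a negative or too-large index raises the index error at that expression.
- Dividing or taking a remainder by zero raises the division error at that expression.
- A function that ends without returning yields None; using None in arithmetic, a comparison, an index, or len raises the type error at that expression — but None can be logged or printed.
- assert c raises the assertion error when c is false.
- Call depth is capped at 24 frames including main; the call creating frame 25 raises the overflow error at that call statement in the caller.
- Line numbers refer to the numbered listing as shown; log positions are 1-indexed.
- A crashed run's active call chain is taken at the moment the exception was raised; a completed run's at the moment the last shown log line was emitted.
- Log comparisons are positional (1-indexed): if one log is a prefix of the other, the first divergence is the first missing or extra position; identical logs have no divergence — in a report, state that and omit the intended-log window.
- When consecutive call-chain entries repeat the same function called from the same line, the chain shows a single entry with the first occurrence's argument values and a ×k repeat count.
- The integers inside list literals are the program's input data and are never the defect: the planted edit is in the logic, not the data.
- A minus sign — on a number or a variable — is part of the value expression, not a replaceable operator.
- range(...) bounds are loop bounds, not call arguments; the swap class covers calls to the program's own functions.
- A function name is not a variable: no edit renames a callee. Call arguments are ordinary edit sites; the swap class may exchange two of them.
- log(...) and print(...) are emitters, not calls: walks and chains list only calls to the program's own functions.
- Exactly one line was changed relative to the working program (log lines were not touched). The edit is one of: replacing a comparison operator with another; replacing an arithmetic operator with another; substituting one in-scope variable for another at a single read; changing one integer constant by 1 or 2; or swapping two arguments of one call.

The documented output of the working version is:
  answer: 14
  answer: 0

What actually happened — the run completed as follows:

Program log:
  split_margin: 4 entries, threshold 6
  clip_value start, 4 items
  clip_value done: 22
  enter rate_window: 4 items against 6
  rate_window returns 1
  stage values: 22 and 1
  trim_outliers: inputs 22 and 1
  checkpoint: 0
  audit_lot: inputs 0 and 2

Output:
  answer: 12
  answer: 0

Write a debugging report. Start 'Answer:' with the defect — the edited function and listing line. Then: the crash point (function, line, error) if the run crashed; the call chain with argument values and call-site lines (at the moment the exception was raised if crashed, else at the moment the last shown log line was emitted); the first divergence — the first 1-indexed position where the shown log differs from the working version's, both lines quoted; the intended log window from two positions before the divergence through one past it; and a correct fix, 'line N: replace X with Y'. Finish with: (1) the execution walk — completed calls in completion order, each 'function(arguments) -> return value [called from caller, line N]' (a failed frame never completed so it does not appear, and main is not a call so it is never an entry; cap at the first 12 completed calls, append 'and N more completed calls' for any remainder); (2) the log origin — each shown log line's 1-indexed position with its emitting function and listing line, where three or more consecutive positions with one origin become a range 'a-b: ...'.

Answer: the defect is in audit_lot at line 35.
Core observation: Every logged value matches the working version; the printed result is what differs.
Call chain: main -> audit_lot(0, 2) (called at line 45).
First divergence: none — the logs agree in full.
Execution walk:
  clip_value([1, 7, 6, 8]) -> 22  [called from split_margin, line 26]
  rate_window([1, 7, 6, 8], 6) -> 1  [called from split_margin, line 27]
  trim_outliers(22, 1) -> 0  [called from split_margin, line 29]
  split_margin([1, 7, 6, 8], 6) -> 0  [called from main, line 43]
  audit_lot(0, 2) -> 12  [called from main, line 45]
Log origin:
  1 — split_margin, line 25
  2 — clip_value, line 2
  3 — clip_value, line 6
  4 — rate_window, line 10
  5 — rate_window, line 15
  6 — split_margin, line 28
  7 — trim_outliers, line 19
  8 — main, line 44
  9 — audit_lot, line 32
A correct fix: line 35: replace `12` with `14`.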